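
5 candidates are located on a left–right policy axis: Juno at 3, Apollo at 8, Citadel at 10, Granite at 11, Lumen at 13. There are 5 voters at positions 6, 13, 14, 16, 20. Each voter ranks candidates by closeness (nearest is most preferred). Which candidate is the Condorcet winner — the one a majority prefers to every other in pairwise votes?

With single-peaked preferences on a line, the Condorcet winner is the candidate closest to the median voter.
The median voter (position 14) is closest to Lumen at 13.
Check: Lumen vs Juno — voters closer to Lumen: 4 of 5.

Lumen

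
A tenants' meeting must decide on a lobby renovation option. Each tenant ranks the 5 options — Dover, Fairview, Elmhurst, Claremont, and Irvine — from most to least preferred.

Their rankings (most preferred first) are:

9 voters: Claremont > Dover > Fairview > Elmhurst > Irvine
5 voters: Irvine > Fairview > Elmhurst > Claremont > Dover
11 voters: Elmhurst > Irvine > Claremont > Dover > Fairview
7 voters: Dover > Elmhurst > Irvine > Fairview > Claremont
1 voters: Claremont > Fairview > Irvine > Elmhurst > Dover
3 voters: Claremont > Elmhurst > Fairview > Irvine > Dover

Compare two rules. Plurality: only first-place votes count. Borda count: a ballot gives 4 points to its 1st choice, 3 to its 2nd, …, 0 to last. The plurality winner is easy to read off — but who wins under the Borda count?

Plurality first-place counts: Dover 7, Fairview 0, Elmhurst 11, Claremont 13, Irvine 5 → Claremont.
Borda totals: Dover 66, Fairview 49, Elmhurst 94, Claremont 79, Irvine 72 → Elmhurst.

Elmhurst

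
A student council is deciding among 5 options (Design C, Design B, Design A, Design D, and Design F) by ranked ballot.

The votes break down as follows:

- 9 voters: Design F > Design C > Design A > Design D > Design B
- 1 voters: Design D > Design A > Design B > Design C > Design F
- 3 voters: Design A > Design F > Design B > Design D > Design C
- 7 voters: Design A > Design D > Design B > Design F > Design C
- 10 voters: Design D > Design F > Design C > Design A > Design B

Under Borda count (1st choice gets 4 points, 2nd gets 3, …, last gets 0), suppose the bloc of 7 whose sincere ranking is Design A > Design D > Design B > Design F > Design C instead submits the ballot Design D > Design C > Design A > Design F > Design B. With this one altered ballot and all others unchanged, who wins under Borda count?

Design D

Borda totals with the altered ballot: Design C 69, Design B 8, Design A 57, Design D 84, Design F 82.
The switch changes the winner from Design F to Design D.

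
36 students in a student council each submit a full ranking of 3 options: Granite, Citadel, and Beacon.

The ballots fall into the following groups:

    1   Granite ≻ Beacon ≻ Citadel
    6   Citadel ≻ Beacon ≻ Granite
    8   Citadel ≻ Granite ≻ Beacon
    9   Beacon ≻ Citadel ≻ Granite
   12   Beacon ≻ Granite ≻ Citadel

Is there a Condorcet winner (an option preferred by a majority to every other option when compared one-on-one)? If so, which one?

Beacon

Head-to-head results (36 voters total):
Granite vs Citadel: Citadel wins 23–13.
Granite vs Beacon: Beacon wins 27–9.
Citadel vs Beacon: Beacon wins 22–14.
Beacon beats each rival — Granite (27–9), Citadel (22–14) — so Beacon is the Condorcet winner.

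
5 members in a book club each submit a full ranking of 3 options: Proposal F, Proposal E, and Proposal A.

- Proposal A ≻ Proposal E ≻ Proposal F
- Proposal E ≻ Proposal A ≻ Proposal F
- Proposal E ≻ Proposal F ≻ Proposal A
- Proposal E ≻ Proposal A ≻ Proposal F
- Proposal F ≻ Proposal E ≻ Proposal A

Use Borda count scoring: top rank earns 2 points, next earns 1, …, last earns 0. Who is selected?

Borda scores:
  Proposal F: 0 + 0 + 1 + 0 + 2 = 3
  Proposal E: 1 + 2 + 2 + 2 + 1 = 8
  Proposal A: 2 + 1 + 0 + 1 + 0 = 4
Proposal E has the highest total.

Proposal E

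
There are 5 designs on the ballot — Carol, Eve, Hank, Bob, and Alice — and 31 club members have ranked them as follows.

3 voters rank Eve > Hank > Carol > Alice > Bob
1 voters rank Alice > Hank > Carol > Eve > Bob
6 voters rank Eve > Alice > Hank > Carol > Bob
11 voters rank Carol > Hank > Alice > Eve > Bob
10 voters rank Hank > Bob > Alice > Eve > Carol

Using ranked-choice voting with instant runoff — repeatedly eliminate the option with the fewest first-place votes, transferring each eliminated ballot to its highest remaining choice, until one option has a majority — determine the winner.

Hank

Round 1: Carol 11, Hank 10, Eve 9, Alice 1, Bob 0. Bob has the fewest and is eliminated.
Round 2: Carol 11, Hank 10, Eve 9, Alice 1. Alice has the fewest and is eliminated.
Round 3: Carol 11, Hank 11, Eve 9. Eve has the fewest and is eliminated.
Round 4: Hank 20, Carol 11. Hank has a majority.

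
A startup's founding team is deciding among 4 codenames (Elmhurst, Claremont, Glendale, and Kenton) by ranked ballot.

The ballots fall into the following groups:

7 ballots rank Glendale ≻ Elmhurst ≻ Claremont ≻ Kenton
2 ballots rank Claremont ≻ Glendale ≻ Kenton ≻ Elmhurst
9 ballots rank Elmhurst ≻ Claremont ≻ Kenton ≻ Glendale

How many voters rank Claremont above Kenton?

18

Ballots ranking Claremont above Kenton: 7+2+9 = 18.
Ballots ranking Kenton above Claremont: 0.
So 18 of 18 voters prefer Claremont to Kenton.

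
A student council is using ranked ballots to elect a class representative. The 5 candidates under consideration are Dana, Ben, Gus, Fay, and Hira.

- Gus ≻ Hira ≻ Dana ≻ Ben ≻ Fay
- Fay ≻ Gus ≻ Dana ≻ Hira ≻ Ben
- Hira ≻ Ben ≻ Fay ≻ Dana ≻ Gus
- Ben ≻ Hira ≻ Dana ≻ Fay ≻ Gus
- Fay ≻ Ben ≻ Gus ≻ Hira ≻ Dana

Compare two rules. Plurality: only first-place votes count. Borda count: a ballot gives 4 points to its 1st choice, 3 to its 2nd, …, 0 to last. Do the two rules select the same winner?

Plurality first-place counts: Dana 0, Ben 1, Gus 1, Fay 2, Hira 1 → Fay.
Borda totals: Dana 7, Ben 11, Gus 9, Fay 11, Hira 12 → Hira.
The two rules disagree: plurality picks Fay, Borda picks Hira.

No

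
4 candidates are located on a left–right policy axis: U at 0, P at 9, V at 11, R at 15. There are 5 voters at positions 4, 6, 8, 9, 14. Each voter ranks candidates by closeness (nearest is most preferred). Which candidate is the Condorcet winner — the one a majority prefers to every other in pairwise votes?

P

With single-peaked preferences on a line, the Condorcet winner is the candidate closest to the median voter.
The median voter (position 8) is closest to P at 9.
Check: P vs R — voters closer to P: 4 of 5.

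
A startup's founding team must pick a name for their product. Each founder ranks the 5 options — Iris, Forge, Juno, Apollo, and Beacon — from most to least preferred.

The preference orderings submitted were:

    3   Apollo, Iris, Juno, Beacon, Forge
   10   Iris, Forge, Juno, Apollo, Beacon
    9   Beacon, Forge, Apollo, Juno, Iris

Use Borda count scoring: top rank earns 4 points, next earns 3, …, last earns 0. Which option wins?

Borda scores:
  Iris: 3·3 + 10·4 + 9·0 = 49
  Forge: 3·0 + 10·3 + 9·3 = 57
  Juno: 3·2 + 10·2 + 9·1 = 35
  Apollo: 3·4 + 10·1 + 9·2 = 40
  Beacon: 3·1 + 10·0 + 9·4 = 39
Forge has the highest total.

Forge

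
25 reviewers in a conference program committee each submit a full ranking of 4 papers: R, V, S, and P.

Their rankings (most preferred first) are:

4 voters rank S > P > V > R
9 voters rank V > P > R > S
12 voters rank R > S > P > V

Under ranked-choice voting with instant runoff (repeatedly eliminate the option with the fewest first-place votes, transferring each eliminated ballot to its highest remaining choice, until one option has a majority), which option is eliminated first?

P

Round 1: R 12, V 9, S 4, P 0. P has the fewest and is eliminated.
Round 2: R 12, V 9, S 4. S has the fewest and is eliminated.
Round 3: V 13, R 12. V has a majority.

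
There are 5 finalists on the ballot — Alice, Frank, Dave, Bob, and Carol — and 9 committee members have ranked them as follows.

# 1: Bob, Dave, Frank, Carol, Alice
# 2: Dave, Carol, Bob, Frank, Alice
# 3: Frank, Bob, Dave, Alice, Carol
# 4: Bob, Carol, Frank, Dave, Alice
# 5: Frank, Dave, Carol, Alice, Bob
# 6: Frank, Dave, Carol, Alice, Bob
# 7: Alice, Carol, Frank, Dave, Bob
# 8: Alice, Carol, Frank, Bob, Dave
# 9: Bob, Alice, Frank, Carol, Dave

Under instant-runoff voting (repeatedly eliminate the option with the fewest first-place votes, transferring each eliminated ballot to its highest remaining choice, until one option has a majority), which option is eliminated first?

Round 1: Frank 3, Bob 3, Alice 2, Dave 1, Carol 0. Carol has the fewest and is eliminated.
Round 2: Frank 3, Bob 3, Alice 2, Dave 1. Dave has the fewest and is eliminated.
Round 3: Bob 4, Frank 3, Alice 2. Alice has the fewest and is eliminated.
Round 4: Frank 5, Bob 4. Frank has a majority.

Carol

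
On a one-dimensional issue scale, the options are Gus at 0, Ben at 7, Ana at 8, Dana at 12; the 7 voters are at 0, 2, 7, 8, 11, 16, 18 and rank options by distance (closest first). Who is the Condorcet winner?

Ana

With single-peaked preferences on a line, the Condorcet winner is the candidate closest to the median voter.
The median voter (position 8) is closest to Ana at 8.
Check: Ana vs Dana — voters closer to Ana: 4 of 7.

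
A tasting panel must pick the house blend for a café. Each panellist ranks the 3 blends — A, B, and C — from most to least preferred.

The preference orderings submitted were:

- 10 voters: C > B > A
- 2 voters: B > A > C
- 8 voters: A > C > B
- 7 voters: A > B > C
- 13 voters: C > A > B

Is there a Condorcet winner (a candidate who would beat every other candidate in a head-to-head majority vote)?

Head-to-head results (40 voters total):
A vs B: A wins 28–12.
A vs C: C wins 23–17.
B vs C: C wins 31–9.
C beats each rival — A (23–17), B (31–9) — so C is the Condorcet winner.

Yes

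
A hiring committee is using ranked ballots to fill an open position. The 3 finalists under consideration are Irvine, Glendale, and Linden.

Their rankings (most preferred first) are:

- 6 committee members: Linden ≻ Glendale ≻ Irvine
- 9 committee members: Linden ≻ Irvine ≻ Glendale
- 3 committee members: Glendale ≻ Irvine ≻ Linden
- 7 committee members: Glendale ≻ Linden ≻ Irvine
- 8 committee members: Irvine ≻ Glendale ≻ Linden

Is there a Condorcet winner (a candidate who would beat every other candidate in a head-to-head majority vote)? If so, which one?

Head-to-head results (33 voters total):
Irvine vs Glendale: Irvine wins 17–16.
Irvine vs Linden: Linden wins 22–11.
Glendale vs Linden: Glendale wins 18–15.
No candidate beats all others: Irvine beats Glendale beats Linden beats Irvine, a majority cycle.

No Condorcet winner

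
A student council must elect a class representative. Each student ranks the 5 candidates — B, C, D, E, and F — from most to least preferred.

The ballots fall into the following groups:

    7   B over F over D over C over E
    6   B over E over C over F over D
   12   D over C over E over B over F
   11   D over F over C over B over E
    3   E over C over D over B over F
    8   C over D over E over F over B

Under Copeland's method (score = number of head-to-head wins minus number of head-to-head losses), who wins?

D

Pairwise results:
  B vs C: C wins 34–13.
  B vs D: D wins 34–13.
  B vs E: B wins 24–23.
  B vs F: B wins 28–19.
  C vs D: D wins 30–17.
  C vs E: C wins 38–9.
  C vs F: C wins 29–18.
  D vs E: D wins 38–9.
  D vs F: D wins 34–13.
  E vs F: E wins 29–18.
Copeland scores (wins − losses):
  B: 2 − 2 = 0
  C: 3 − 1 = 2
  D: 4 − 0 = 4
  E: 1 − 3 = -2
  F: 0 − 4 = -4
D has the best Copeland score.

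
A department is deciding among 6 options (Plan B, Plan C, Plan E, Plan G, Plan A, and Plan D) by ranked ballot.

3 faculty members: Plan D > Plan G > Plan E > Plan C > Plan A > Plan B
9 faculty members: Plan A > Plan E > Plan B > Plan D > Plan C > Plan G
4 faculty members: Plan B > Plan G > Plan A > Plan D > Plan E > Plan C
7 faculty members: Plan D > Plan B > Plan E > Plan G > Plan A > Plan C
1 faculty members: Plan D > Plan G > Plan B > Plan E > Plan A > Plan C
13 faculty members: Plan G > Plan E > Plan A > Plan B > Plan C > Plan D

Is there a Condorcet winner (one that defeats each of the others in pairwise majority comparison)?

Head-to-head results (37 voters total):
Plan B vs Plan C: Plan B wins 34–3.
Plan B vs Plan E: Plan E wins 25–12.
Plan B vs Plan G: Plan B wins 20–17.
Plan B vs Plan A: Plan A wins 25–12.
Plan B vs Plan D: Plan B wins 26–11.
Plan C vs Plan E: Plan E wins 37–0.
Plan C vs Plan G: Plan G wins 28–9.
Plan C vs Plan A: Plan A wins 34–3.
Plan C vs Plan D: Plan D wins 24–13.
Plan E vs Plan G: Plan G wins 21–16.
Plan E vs Plan A: Plan E wins 24–13.
Plan E vs Plan D: Plan E wins 22–15.
Plan G vs Plan A: Plan G wins 28–9.
Plan G vs Plan D: Plan D wins 20–17.
Plan A vs Plan D: Plan A wins 26–11.
No candidate beats all others: Plan B beats Plan G beats Plan E beats Plan B, a majority cycle.

No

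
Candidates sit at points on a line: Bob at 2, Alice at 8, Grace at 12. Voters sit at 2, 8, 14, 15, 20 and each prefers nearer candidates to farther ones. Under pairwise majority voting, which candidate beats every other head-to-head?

With single-peaked preferences on a line, the Condorcet winner is the candidate closest to the median voter.
The median voter (position 14) is closest to Grace at 12.
Check: Grace vs Alice — voters closer to Grace: 3 of 5.

Grace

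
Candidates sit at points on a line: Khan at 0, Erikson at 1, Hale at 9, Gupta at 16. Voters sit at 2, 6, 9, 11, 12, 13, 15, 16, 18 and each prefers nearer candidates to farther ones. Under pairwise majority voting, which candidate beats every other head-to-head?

With single-peaked preferences on a line, the Condorcet winner is the candidate closest to the median voter.
The median voter (position 12) is closest to Hale at 9.
Check: Hale vs Gupta — voters closer to Hale: 5 of 9.

Hale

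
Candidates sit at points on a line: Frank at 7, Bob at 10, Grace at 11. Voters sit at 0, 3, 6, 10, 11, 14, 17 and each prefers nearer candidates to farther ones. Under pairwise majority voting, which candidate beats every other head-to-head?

With single-peaked preferences on a line, the Condorcet winner is the candidate closest to the median voter.
The median voter (position 10) is closest to Bob at 10.
Check: Bob vs Frank — voters closer to Bob: 4 of 7.

Bob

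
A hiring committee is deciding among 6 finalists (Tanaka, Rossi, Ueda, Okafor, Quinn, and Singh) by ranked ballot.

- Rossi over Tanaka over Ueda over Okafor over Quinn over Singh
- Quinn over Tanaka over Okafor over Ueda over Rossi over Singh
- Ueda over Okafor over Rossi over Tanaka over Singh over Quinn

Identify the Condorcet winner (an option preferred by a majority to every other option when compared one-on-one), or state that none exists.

Head-to-head results (3 voters total):
Tanaka vs Rossi: Rossi wins 2–1.
Tanaka vs Ueda: Tanaka wins 2–1.
Tanaka vs Okafor: Tanaka wins 2–1.
Tanaka vs Quinn: Tanaka wins 2–1.
Tanaka vs Singh: Tanaka wins 3–0.
Rossi vs Ueda: Ueda wins 2–1.
Rossi vs Okafor: Okafor wins 2–1.
Rossi vs Quinn: Rossi wins 2–1.
Rossi vs Singh: Rossi wins 3–0.
Ueda vs Okafor: Ueda wins 2–1.
Ueda vs Quinn: Ueda wins 2–1.
Ueda vs Singh: Ueda wins 3–0.
Okafor vs Quinn: Okafor wins 2–1.
Okafor vs Singh: Okafor wins 3–0.
Quinn vs Singh: Quinn wins 2–1.
No candidate beats all others: Tanaka beats Ueda beats Rossi beats Tanaka, a majority cycle.

No Condorcet winner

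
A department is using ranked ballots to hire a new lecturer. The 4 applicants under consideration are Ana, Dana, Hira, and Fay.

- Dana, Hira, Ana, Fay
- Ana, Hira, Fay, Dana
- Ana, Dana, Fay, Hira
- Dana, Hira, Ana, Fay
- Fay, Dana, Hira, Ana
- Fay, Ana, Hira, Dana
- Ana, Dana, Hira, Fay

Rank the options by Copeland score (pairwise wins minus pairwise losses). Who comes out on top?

Ana

Pairwise results:
  Ana vs Dana: Ana wins 4–3.
  Ana vs Hira: Ana wins 4–3.
  Ana vs Fay: Ana wins 5–2.
  Dana vs Hira: Dana wins 5–2.
  Dana vs Fay: Dana wins 4–3.
  Hira vs Fay: Hira wins 4–3.
Copeland scores (wins − losses):
  Ana: 3 − 0 = 3
  Dana: 2 − 1 = 1
  Hira: 1 − 2 = -1
  Fay: 0 − 3 = -3
Ana has the best Copeland score.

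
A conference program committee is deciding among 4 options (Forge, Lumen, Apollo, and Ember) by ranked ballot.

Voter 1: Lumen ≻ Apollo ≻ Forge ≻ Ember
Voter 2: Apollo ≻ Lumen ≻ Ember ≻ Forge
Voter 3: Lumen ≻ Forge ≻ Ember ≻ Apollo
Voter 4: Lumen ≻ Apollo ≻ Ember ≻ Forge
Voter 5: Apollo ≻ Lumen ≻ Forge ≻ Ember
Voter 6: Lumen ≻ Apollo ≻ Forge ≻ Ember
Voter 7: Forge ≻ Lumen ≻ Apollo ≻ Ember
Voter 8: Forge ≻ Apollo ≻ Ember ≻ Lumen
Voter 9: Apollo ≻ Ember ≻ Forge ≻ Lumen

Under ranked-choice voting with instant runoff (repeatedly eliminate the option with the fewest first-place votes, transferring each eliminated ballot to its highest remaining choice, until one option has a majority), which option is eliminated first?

Ember

Round 1: Lumen 4, Apollo 3, Forge 2, Ember 0. Ember has the fewest and is eliminated.
Round 2: Lumen 4, Apollo 3, Forge 2. Forge has the fewest and is eliminated.
Round 3: Lumen 5, Apollo 4. Lumen has a majority.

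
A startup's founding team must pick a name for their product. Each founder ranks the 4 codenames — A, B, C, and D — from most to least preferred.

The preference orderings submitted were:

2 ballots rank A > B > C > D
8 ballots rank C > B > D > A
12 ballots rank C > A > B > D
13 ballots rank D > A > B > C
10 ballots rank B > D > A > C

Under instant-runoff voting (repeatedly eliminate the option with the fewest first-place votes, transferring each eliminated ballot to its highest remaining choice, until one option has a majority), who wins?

D

Round 1: C 20, D 13, B 10, A 2. A has the fewest and is eliminated.
Round 2: C 20, D 13, B 12. B has the fewest and is eliminated.
Round 3: D 23, C 22. D has a majority.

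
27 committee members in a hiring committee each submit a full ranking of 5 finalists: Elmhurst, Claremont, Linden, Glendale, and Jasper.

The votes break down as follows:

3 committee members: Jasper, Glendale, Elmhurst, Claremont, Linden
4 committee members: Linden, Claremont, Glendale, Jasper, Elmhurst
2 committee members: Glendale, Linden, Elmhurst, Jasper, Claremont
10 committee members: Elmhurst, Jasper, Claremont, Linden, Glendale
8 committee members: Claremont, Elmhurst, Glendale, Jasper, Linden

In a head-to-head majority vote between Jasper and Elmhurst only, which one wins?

Ballots ranking Jasper above Elmhurst: 3+4 = 7.
Ballots ranking Elmhurst above Jasper: 2+10+8 = 20.
Elmhurst wins the head-to-head, 20–7.

Elmhurst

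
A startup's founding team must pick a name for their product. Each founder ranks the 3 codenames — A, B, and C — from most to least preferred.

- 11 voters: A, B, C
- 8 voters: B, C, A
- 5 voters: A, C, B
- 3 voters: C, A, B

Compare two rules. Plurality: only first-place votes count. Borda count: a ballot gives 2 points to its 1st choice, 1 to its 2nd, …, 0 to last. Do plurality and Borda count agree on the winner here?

Plurality first-place counts: A 16, B 8, C 3 → A.
Borda totals: A 35, B 27, C 19 → A.
The two rules agree on A.

Yes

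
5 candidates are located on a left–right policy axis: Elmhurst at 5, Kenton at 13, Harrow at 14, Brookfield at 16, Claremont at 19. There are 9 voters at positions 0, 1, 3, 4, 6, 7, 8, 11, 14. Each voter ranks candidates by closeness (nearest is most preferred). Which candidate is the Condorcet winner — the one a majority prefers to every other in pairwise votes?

Elmhurst

With single-peaked preferences on a line, the Condorcet winner is the candidate closest to the median voter.
The median voter (position 6) is closest to Elmhurst at 5.
Check: Elmhurst vs Kenton — voters closer to Elmhurst: 7 of 9.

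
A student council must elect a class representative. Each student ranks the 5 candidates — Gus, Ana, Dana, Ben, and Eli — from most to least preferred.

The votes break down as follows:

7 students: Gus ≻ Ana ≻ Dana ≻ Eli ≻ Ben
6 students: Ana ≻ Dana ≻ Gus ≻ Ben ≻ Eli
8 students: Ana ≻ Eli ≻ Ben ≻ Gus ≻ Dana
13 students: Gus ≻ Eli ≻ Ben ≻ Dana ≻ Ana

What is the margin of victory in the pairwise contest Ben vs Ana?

Ballots ranking Ben above Ana: 13.
Ballots ranking Ana above Ben: 7+6+8 = 21.
Ana wins 21–13, a margin of 8.

8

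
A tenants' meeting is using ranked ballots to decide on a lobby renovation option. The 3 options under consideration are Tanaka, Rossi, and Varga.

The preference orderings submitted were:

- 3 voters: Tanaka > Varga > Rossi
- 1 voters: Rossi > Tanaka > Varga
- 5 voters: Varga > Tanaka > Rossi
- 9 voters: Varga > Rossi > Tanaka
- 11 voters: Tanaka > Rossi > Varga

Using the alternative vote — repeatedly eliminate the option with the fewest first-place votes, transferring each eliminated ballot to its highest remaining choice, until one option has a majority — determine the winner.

Round 1: Tanaka 14, Varga 14, Rossi 1. Rossi has the fewest and is eliminated.
Round 2: Tanaka 15, Varga 14. Tanaka has a majority.

Tanaka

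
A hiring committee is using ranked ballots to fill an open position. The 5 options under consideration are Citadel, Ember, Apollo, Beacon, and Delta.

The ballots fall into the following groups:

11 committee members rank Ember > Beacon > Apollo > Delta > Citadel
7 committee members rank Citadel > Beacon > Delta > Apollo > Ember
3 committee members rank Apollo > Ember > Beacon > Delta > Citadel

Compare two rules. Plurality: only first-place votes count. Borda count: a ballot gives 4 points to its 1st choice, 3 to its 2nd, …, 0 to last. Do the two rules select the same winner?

No

Plurality first-place counts: Citadel 7, Ember 11, Apollo 3, Beacon 0, Delta 0 → Ember.
Borda totals: Citadel 28, Ember 53, Apollo 41, Beacon 60, Delta 28 → Beacon.
The two rules disagree: plurality picks Ember, Borda picks Beacon.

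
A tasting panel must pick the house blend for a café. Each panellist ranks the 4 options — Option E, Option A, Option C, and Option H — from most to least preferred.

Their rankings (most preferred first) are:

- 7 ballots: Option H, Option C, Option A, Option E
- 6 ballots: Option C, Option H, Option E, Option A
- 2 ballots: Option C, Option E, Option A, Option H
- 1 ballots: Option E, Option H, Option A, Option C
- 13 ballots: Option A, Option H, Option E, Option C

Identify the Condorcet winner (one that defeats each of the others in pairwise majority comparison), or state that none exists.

There is no Condorcet winner

Head-to-head results (29 voters total):
Option E vs Option A: Option A wins 20–9.
Option E vs Option C: Option C wins 15–14.
Option E vs Option H: Option H wins 26–3.
Option A vs Option C: Option C wins 15–14.
Option A vs Option H: Option A wins 15–14.
Option C vs Option H: Option H wins 21–8.
No candidate beats all others: Option A beats Option H beats Option C beats Option A, a majority cycle.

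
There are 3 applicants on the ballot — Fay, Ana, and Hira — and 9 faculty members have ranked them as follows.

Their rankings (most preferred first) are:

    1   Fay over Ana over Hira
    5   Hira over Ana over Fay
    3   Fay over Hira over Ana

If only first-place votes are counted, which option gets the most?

Hira

First-place vote totals:
  Fay: 4
  Ana: 0
  Hira: 5
Hira has the most first-place votes.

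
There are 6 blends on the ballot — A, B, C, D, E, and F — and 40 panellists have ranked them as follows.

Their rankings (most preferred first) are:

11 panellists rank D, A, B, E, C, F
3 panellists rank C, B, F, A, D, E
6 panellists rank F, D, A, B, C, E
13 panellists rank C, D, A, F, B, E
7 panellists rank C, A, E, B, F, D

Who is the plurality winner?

First-place vote totals:
  A: 0
  B: 0
  C: 23
  D: 11
  E: 0
  F: 6
C has the most first-place votes.

C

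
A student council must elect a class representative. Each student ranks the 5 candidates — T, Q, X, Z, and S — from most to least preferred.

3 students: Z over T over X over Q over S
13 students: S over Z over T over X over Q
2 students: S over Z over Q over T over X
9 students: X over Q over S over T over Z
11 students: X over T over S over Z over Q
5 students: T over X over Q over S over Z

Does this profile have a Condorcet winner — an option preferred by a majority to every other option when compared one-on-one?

No

Head-to-head results (43 voters total):
T vs Q: T wins 32–11.
T vs X: T wins 23–20.
T vs Z: T wins 25–18.
T vs S: S wins 24–19.
Q vs X: X wins 41–2.
Q vs Z: Z wins 29–14.
Q vs S: S wins 26–17.
X vs Z: X wins 25–18.
X vs S: X wins 28–15.
Z vs S: S wins 40–3.
No candidate beats all others: T beats X beats S beats T, a majority cycle.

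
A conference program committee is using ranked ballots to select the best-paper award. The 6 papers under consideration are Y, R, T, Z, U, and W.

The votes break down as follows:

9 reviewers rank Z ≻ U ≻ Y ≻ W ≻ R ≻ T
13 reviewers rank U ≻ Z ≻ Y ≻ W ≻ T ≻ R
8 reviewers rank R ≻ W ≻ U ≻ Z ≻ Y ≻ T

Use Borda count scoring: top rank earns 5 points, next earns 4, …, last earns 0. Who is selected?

U

Borda scores:
  Y: 9·3 + 13·3 + 8·1 = 74
  R: 9·1 + 13·0 + 8·5 = 49
  T: 9·0 + 13·1 + 8·0 = 13
  Z: 9·5 + 13·4 + 8·2 = 113
  U: 9·4 + 13·5 + 8·3 = 125
  W: 9·2 + 13·2 + 8·4 = 76
U has the highest total.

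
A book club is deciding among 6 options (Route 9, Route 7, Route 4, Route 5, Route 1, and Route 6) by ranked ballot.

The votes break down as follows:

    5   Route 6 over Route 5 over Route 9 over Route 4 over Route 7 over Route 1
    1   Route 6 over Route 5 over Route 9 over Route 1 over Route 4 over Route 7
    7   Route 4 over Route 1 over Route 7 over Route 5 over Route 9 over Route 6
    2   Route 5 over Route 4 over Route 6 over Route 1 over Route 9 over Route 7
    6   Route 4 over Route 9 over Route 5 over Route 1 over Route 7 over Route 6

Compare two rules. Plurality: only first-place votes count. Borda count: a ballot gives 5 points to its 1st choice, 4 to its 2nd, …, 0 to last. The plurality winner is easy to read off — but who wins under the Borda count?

Route 4

Plurality first-place counts: Route 9 0, Route 7 0, Route 4 13, Route 5 2, Route 1 0, Route 6 6 → Route 4.
Borda totals: Route 9 51, Route 7 32, Route 4 84, Route 5 66, Route 1 46, Route 6 36 → Route 4.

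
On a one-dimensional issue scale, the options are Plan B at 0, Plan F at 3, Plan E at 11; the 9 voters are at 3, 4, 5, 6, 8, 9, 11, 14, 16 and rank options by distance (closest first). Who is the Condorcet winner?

With single-peaked preferences on a line, the Condorcet winner is the candidate closest to the median voter.
The median voter (position 8) is closest to Plan E at 11.
Check: Plan E vs Plan F — voters closer to Plan E: 5 of 9.

Plan E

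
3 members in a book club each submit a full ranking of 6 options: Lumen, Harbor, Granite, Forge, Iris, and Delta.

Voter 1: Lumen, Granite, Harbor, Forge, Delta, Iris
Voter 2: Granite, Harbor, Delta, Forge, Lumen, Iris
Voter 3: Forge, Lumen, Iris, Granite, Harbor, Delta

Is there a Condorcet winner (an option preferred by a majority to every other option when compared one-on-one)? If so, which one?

No Condorcet winner

Head-to-head results (3 voters total):
Lumen vs Harbor: Lumen wins 2–1.
Lumen vs Granite: Lumen wins 2–1.
Lumen vs Forge: Forge wins 2–1.
Lumen vs Iris: Lumen wins 3–0.
Lumen vs Delta: Lumen wins 2–1.
Harbor vs Granite: Granite wins 3–0.
Harbor vs Forge: Harbor wins 2–1.
Harbor vs Iris: Harbor wins 2–1.
Harbor vs Delta: Harbor wins 3–0.
Granite vs Forge: Granite wins 2–1.
Granite vs Iris: Granite wins 2–1.
Granite vs Delta: Granite wins 3–0.
Forge vs Iris: Forge wins 3–0.
Forge vs Delta: Forge wins 2–1.
Iris vs Delta: Delta wins 2–1.
No candidate beats all others: Lumen beats Harbor beats Forge beats Lumen, a majority cycle.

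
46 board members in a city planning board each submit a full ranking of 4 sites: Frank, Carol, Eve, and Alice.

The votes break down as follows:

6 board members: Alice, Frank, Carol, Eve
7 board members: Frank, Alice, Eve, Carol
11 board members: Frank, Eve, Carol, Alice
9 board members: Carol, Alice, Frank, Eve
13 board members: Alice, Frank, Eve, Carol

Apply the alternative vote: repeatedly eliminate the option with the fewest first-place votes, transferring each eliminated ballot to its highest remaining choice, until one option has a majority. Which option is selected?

Alice

Round 1: Alice 19, Frank 18, Carol 9, Eve 0. Eve has the fewest and is eliminated.
Round 2: Alice 19, Frank 18, Carol 9. Carol has the fewest and is eliminated.
Round 3: Alice 28, Frank 18. Alice has a majority.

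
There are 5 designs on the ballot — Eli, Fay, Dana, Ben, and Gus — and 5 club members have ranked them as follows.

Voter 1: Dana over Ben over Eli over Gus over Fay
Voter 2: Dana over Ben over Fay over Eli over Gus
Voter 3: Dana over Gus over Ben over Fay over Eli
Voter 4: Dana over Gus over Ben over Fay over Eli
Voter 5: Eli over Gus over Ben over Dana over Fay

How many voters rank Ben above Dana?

1

Ballots ranking Ben above Dana: 1.
Ballots ranking Dana above Ben: 4.
So 1 of 5 voters prefer Ben to Dana.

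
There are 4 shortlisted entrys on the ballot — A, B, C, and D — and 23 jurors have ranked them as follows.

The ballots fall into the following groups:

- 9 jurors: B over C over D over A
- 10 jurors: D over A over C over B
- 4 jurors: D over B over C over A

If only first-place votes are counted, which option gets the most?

D

First-place vote totals:
  A: 0
  B: 9
  C: 0
  D: 14
D has the most first-place votes.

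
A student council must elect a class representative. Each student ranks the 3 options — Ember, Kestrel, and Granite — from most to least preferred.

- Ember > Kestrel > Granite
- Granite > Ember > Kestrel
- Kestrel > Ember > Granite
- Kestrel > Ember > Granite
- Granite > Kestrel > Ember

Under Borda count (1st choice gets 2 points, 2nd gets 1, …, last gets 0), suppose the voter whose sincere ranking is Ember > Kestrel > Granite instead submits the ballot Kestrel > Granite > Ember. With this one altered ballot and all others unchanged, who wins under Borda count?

Borda totals with the altered ballot: Ember 3, Kestrel 7, Granite 5.
The winner is unchanged: still Kestrel.

Kestrel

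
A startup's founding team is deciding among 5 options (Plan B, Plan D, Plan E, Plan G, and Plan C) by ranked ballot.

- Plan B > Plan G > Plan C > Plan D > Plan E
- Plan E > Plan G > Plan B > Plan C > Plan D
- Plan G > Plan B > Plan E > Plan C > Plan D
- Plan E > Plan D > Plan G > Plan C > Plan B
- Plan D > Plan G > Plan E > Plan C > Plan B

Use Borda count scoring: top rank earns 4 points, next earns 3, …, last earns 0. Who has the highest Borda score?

Borda scores:
  Plan B: 4 + 2 + 3 + 0 + 0 = 9
  Plan D: 1 + 0 + 0 + 3 + 4 = 8
  Plan E: 0 + 4 + 2 + 4 + 2 = 12
  Plan G: 3 + 3 + 4 + 2 + 3 = 15
  Plan C: 2 + 1 + 1 + 1 + 1 = 6
Plan G has the highest total.

Plan G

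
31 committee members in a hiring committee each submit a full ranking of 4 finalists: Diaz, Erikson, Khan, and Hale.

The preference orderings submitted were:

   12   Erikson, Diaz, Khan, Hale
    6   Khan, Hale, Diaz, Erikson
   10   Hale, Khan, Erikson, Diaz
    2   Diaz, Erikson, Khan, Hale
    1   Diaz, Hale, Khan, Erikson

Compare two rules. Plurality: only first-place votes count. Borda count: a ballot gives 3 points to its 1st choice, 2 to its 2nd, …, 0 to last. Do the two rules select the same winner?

Plurality first-place counts: Diaz 3, Erikson 12, Khan 6, Hale 10 → Erikson.
Borda totals: Diaz 39, Erikson 50, Khan 53, Hale 44 → Khan.
The two rules disagree: plurality picks Erikson, Borda picks Khan.

No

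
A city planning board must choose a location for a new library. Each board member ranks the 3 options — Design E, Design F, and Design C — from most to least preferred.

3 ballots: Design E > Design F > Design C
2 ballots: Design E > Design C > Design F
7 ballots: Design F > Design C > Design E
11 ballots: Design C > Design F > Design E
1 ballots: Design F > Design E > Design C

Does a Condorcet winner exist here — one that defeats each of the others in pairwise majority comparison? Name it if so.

Design C

Head-to-head results (24 voters total):
Design E vs Design F: Design F wins 19–5.
Design E vs Design C: Design C wins 18–6.
Design F vs Design C: Design C wins 13–11.
Design C beats each rival — Design E (18–6), Design F (13–11) — so Design C is the Condorcet winner.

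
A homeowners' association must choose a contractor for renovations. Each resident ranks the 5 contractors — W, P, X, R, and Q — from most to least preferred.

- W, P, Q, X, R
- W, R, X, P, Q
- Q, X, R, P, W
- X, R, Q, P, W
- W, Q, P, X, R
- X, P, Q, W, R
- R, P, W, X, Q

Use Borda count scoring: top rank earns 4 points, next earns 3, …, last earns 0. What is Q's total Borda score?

Borda scores:
  W: 4 + 4 + 0 + 0 + 4 + 1 + 2 = 15
  P: 3 + 1 + 1 + 1 + 2 + 3 + 3 = 14
  X: 1 + 2 + 3 + 4 + 1 + 4 + 1 = 16
  R: 0 + 3 + 2 + 3 + 0 + 0 + 4 = 12
  Q: 2 + 0 + 4 + 2 + 3 + 2 + 0 = 13

13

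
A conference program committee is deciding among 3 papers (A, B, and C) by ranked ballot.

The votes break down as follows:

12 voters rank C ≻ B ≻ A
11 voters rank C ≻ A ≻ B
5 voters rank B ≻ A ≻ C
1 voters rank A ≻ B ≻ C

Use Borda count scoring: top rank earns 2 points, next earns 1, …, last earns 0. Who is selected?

Borda scores:
  A: 12·0 + 11·1 + 5·1 + 2 = 18
  B: 12·1 + 11·0 + 5·2 + 1 = 23
  C: 12·2 + 11·2 + 5·0 + 0 = 46
C has the highest total.

C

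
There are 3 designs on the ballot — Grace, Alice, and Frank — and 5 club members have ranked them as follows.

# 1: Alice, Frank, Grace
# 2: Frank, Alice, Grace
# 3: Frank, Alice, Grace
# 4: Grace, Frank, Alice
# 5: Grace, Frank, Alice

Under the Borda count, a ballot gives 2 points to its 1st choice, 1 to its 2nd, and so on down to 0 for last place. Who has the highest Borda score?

Frank

Borda scores:
  Grace: 0 + 0 + 0 + 2 + 2 = 4
  Alice: 2 + 1 + 1 + 0 + 0 = 4
  Frank: 1 + 2 + 2 + 1 + 1 = 7
Frank has the highest total.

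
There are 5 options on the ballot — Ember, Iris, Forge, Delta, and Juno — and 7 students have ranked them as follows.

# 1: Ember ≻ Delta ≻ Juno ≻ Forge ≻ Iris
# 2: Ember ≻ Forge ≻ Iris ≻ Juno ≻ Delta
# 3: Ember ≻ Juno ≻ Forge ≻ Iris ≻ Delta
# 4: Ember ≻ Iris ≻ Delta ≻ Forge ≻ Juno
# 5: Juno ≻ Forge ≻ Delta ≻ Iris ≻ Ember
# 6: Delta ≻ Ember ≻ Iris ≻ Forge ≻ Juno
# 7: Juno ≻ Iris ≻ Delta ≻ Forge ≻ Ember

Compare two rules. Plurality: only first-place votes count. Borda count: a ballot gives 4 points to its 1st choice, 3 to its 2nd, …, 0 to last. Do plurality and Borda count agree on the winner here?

Plurality first-place counts: Ember 4, Iris 0, Forge 0, Delta 1, Juno 2 → Ember.
Borda totals: Ember 19, Iris 12, Forge 12, Delta 13, Juno 14 → Ember.
The two rules agree on Ember.

Yes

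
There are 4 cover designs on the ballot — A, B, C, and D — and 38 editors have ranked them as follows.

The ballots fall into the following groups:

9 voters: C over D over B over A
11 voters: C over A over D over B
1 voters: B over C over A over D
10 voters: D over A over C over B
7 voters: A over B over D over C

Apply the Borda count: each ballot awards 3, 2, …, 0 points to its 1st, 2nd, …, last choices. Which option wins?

Borda scores:
  A: 9·0 + 11·2 + 1 + 10·2 + 7·3 = 64
  B: 9·1 + 11·0 + 3 + 10·0 + 7·2 = 26
  C: 9·3 + 11·3 + 2 + 10·1 + 7·0 = 72
  D: 9·2 + 11·1 + 0 + 10·3 + 7·1 = 66
C has the highest total.

C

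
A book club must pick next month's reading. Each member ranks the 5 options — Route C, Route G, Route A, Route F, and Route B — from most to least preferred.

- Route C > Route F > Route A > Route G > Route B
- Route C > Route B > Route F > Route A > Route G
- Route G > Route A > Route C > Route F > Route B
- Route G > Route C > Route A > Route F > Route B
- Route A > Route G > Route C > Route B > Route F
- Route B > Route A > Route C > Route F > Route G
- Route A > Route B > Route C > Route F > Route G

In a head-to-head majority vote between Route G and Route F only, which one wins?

Ballots ranking Route G above Route F: 3.
Ballots ranking Route F above Route G: 4.
Route F wins the head-to-head, 4–3.

Route F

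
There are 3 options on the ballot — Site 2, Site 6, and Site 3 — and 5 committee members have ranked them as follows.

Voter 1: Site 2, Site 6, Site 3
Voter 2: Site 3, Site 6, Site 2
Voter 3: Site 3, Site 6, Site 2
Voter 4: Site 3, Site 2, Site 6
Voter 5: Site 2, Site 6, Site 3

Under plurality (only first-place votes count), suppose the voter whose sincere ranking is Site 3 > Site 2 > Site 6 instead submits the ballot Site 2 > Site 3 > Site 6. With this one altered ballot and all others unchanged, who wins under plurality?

Site 2

First-place totals with the altered ballot: Site 2 3, Site 6 0, Site 3 2.
The switch changes the winner from Site 3 to Site 2.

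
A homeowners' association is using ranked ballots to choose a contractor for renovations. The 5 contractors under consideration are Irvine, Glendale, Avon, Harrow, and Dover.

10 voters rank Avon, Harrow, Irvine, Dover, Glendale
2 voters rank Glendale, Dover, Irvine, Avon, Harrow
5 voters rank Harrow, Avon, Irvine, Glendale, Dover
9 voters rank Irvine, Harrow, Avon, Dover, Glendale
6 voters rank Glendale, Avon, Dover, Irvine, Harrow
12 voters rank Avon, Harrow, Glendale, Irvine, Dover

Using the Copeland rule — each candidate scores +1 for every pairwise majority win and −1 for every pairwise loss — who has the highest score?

Avon

Pairwise results:
  Irvine vs Glendale: Irvine wins 24–20.
  Irvine vs Avon: Avon wins 33–11.
  Irvine vs Harrow: Harrow wins 27–17.
  Irvine vs Dover: Irvine wins 36–8.
  Glendale vs Avon: Avon wins 36–8.
  Glendale vs Harrow: Harrow wins 36–8.
  Glendale vs Dover: Glendale wins 25–19.
  Avon vs Harrow: Avon wins 30–14.
  Avon vs Dover: Avon wins 42–2.
  Harrow vs Dover: Harrow wins 36–8.
Copeland scores (wins − losses):
  Irvine: 2 − 2 = 0
  Glendale: 1 − 3 = -2
  Avon: 4 − 0 = 4
  Harrow: 3 − 1 = 2
  Dover: 0 − 4 = -4
Avon has the best Copeland score.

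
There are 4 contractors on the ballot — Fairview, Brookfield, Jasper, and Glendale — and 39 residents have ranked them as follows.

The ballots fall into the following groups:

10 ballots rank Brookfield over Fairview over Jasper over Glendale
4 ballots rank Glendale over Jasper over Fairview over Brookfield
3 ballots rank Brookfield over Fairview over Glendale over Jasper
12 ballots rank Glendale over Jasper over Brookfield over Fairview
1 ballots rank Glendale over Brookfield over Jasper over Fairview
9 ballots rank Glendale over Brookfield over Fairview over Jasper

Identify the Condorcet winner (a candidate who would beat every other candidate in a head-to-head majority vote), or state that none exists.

Glendale

Head-to-head results (39 voters total):
Fairview vs Brookfield: Brookfield wins 35–4.
Fairview vs Jasper: Fairview wins 22–17.
Fairview vs Glendale: Glendale wins 26–13.
Brookfield vs Jasper: Brookfield wins 23–16.
Brookfield vs Glendale: Glendale wins 26–13.
Jasper vs Glendale: Glendale wins 29–10.
Glendale beats each rival — Fairview (26–13), Brookfield (26–13), Jasper (29–10) — so Glendale is the Condorcet winner.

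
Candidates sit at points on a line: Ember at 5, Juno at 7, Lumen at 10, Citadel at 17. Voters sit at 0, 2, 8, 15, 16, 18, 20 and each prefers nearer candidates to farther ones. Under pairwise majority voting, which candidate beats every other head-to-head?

Citadel

With single-peaked preferences on a line, the Condorcet winner is the candidate closest to the median voter.
The median voter (position 15) is closest to Citadel at 17.
Check: Citadel vs Ember — voters closer to Citadel: 4 of 7.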